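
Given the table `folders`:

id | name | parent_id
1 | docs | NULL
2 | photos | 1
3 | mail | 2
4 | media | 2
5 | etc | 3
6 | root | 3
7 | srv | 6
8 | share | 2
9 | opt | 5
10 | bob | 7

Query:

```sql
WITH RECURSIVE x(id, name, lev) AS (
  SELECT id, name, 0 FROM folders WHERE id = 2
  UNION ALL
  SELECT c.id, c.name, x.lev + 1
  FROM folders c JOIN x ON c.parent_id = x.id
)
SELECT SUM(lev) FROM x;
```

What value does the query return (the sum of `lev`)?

17

Base: id=2 (photos) at lev 0.
Iteration 1: rows with parent_id in {2} -> mail (id 3, lev 1), media (id 4, lev 1), share (id 8, lev 1).
Iteration 2: rows with parent_id in {3,4,8} -> etc (id 5, lev 2), root (id 6, lev 2).
Iteration 3: rows with parent_id in {5,6} -> srv (id 7, lev 3), opt (id 9, lev 3).
Iteration 4: rows with parent_id in {7,9} -> bob (id 10, lev 4).
Iteration 5: no rows with parent_id in {10}; recursion stops.
SUM(lev) = 0 + 1 + 1 + 1 + 2 + 2 + 3 + 3 + 4 = 17.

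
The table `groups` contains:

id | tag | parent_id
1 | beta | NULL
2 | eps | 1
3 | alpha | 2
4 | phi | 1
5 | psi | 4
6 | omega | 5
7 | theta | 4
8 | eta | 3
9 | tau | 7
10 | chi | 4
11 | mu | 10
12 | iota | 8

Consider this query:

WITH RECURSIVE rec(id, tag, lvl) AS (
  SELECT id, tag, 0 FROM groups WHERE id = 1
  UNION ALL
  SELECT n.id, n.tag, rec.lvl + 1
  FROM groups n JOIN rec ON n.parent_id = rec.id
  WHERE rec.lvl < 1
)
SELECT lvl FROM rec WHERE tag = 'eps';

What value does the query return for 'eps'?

1

Base: id=1 (beta) at lvl 0.
Iteration 1: rows with parent_id in {1} -> eps (id 2, lvl 1), phi (id 4, lvl 1).
Iteration 2: lvl < 1 fails for all current rows; recursion stops.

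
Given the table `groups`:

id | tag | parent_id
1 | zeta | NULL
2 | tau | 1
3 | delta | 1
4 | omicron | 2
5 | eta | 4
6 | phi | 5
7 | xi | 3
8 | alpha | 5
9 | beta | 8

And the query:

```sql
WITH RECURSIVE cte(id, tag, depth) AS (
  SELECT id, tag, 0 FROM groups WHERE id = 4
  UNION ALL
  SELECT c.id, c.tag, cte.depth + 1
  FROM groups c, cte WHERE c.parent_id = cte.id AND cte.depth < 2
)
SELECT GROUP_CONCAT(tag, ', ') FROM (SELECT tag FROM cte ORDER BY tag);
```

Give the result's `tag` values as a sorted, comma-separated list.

Base: id=4 (omicron) at depth 0.
Iteration 1: rows with parent_id in {4} -> eta (id 5, depth 1).
Iteration 2: rows with parent_id in {5} -> phi (id 6, depth 2), alpha (id 8, depth 2).
Iteration 3: depth < 2 fails for all current rows; recursion stops.

alpha, eta, omicron, phi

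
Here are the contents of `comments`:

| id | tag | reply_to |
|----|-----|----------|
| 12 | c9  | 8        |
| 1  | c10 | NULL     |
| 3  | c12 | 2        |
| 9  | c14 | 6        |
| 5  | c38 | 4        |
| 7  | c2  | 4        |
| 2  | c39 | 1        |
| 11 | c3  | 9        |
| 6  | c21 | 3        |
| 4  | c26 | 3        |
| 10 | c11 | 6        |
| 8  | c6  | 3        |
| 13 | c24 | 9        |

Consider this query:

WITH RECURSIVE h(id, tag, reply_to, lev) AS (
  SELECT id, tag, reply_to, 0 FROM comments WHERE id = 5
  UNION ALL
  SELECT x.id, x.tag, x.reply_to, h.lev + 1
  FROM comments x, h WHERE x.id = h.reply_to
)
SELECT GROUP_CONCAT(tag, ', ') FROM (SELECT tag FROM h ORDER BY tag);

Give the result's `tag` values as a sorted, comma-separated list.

c10, c12, c26, c38, c39

Base: id=5 (c38), reply_to=4, lev 0.
Iteration 1: join on id=4 -> c26 (id 4, reply_to=3, lev 1).
Iteration 2: join on id=3 -> c12 (id 3, reply_to=2, lev 2).
Iteration 3: join on id=2 -> c39 (id 2, reply_to=1, lev 3).
Iteration 4: join on id=1 -> c10 (id 1, reply_to=NULL, lev 4).
Iteration 5: reply_to is NULL; no match; recursion stops.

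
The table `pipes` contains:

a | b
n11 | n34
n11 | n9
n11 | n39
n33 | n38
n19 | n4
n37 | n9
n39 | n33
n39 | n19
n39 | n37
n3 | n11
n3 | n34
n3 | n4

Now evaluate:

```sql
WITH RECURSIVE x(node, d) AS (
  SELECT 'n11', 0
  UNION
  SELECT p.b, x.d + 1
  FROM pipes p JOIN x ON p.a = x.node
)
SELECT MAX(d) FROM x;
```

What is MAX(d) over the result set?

Base: (n11, d=0).
Iteration 1: edges from {n11} -> (n34, d=1), (n39, d=1), (n9, d=1).
Iteration 2: edges from {n34,n39,n9} -> (n19, d=2), (n33, d=2), (n37, d=2).
Iteration 3: edges from {n19,n33,n37} -> (n38, d=3), (n4, d=3), (n9, d=3).
Iteration 4: no outgoing edges from {n38,n4,n9}; recursion stops.
d values: 0, 1, 1, 1, 2, 2, 2, 3, 3, 3; the maximum is 3.

3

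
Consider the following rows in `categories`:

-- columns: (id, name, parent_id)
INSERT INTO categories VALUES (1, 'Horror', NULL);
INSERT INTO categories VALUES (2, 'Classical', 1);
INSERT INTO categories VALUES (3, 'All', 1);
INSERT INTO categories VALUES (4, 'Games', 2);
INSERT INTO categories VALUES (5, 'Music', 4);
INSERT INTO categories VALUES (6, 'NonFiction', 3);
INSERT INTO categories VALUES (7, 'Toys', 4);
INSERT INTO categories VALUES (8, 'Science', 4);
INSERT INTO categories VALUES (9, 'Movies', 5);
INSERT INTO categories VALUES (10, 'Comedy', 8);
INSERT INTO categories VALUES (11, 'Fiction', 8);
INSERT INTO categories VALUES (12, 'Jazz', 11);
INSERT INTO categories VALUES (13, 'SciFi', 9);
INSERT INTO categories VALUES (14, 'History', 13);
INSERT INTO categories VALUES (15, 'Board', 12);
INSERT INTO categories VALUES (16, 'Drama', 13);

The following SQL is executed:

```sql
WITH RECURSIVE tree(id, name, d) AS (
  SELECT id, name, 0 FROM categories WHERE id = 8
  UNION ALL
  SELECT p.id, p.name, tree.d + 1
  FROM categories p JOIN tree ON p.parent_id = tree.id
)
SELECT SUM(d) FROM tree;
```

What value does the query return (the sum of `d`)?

Base: id=8 (Science) at d 0.
Iteration 1: rows with parent_id in {8} -> Comedy (id 10, d 1), Fiction (id 11, d 1).
Iteration 2: rows with parent_id in {10,11} -> Jazz (id 12, d 2).
Iteration 3: rows with parent_id in {12} -> Board (id 15, d 3).
Iteration 4: no rows with parent_id in {15}; recursion stops.
SUM(d) = 0 + 1 + 1 + 2 + 3 = 7.

7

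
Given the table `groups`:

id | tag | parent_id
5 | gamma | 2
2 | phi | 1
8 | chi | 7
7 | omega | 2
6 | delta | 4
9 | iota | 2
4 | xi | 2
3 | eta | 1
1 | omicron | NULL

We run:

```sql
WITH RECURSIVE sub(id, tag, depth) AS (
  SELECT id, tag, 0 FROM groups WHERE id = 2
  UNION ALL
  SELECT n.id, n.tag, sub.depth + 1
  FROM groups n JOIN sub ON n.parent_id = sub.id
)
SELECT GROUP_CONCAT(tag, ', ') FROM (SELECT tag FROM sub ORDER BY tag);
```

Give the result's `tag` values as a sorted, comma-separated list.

Base: id=2 (phi) at depth 0.
Iteration 1: rows with parent_id in {2} -> xi (id 4, depth 1), gamma (id 5, depth 1), omega (id 7, depth 1), iota (id 9, depth 1).
Iteration 2: rows with parent_id in {4,5,7,9} -> delta (id 6, depth 2), chi (id 8, depth 2).
Iteration 3: no rows with parent_id in {6,8}; recursion stops.

chi, delta, gamma, iota, omega, phi, xi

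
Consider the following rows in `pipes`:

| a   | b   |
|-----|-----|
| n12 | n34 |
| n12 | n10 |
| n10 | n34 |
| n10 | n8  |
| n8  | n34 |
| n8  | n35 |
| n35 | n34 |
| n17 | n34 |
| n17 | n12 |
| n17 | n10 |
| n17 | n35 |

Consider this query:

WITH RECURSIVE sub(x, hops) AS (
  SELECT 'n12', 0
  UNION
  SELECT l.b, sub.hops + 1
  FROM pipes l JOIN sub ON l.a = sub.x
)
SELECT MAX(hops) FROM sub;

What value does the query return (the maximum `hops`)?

Base: (n12, hops=0).
Iteration 1: edges from {n12} -> (n10, hops=1), (n34, hops=1).
Iteration 2: edges from {n10,n34} -> (n34, hops=2), (n8, hops=2).
Iteration 3: edges from {n34,n8} -> (n34, hops=3), (n35, hops=3).
Iteration 4: edges from {n34,n35} -> (n34, hops=4).
Iteration 5: no outgoing edges from {n34}; recursion stops.
hops values: 0, 1, 1, 2, 2, 3, 3, 4; the maximum is 4.

4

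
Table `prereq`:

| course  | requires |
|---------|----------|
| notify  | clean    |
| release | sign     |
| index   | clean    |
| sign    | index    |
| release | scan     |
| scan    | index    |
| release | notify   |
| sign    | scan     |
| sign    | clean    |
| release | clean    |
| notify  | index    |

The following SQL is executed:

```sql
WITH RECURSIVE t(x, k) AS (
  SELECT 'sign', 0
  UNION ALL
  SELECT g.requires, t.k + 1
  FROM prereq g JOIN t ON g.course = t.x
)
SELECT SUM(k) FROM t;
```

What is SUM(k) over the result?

Base: (sign, k=0).
Iteration 1: edges from {sign} -> (clean, k=1), (index, k=1), (scan, k=1).
Iteration 2: edges from {clean,index,scan} -> (clean, k=2), (index, k=2).
Iteration 3: edges from {clean,index} -> (clean, k=3).
Iteration 4: no outgoing edges from {clean}; recursion stops.
SUM(k) = 0 + 1 + 1 + 1 + 2 + 2 + 3 = 10.

10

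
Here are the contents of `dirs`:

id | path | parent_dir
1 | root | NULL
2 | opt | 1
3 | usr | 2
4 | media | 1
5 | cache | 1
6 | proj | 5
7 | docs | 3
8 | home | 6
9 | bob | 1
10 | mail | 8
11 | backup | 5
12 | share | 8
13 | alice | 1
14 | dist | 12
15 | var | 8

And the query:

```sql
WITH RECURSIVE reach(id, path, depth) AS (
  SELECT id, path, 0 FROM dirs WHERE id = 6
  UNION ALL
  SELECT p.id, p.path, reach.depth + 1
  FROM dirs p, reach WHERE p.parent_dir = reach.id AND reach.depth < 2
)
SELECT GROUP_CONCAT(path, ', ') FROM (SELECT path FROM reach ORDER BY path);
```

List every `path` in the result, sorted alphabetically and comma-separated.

home, mail, proj, share, var

Base: id=6 (proj) at depth 0.
Iteration 1: rows with parent_dir in {6} -> home (id 8, depth 1).
Iteration 2: rows with parent_dir in {8} -> mail (id 10, depth 2), share (id 12, depth 2), var (id 15, depth 2).
Iteration 3: depth < 2 fails for all current rows; recursion stops.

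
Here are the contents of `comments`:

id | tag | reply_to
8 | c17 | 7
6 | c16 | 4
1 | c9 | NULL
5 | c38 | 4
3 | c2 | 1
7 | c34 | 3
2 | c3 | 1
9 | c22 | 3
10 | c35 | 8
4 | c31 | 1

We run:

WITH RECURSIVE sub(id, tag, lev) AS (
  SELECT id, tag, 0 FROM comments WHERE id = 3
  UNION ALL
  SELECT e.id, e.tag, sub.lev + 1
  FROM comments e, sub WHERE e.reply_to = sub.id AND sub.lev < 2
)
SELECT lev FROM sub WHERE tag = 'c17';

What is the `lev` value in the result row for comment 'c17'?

2

Base: id=3 (c2) at lev 0.
Iteration 1: rows with reply_to in {3} -> c34 (id 7, lev 1), c22 (id 9, lev 1).
Iteration 2: rows with reply_to in {7,9} -> c17 (id 8, lev 2).
Iteration 3: lev < 2 fails for all current rows; recursion stops.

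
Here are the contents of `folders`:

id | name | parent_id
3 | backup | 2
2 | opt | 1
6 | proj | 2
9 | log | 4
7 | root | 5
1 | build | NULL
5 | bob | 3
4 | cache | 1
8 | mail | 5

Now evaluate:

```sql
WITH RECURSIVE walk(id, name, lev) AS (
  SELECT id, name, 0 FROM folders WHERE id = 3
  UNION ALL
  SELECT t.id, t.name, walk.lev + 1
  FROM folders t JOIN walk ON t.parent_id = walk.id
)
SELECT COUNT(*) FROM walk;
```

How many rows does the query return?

4

Base: id=3 (backup) at lev 0.
Iteration 1: rows with parent_id in {3} -> bob (id 5, lev 1).
Iteration 2: rows with parent_id in {5} -> root (id 7, lev 2), mail (id 8, lev 2).
Iteration 3: no rows with parent_id in {7,8}; recursion stops.
Total rows emitted: 4.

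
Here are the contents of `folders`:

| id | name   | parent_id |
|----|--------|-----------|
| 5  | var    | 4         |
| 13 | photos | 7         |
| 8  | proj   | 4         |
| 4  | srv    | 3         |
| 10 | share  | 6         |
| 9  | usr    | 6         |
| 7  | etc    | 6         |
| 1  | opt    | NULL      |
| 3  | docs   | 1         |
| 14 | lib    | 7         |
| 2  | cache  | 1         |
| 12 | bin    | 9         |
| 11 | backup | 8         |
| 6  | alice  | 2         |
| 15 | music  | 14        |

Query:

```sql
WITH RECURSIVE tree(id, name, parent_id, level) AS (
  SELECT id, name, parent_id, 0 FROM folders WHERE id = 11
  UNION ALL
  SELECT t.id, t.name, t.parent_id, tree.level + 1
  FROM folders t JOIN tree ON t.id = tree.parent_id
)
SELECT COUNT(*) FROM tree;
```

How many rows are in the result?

Base: id=11 (backup), parent_id=8, level 0.
Iteration 1: join on id=8 -> proj (id 8, parent_id=4, level 1).
Iteration 2: join on id=4 -> srv (id 4, parent_id=3, level 2).
Iteration 3: join on id=3 -> docs (id 3, parent_id=1, level 3).
Iteration 4: join on id=1 -> opt (id 1, parent_id=NULL, level 4).
Iteration 5: parent_id is NULL; no match; recursion stops.
Total rows emitted: 5.

5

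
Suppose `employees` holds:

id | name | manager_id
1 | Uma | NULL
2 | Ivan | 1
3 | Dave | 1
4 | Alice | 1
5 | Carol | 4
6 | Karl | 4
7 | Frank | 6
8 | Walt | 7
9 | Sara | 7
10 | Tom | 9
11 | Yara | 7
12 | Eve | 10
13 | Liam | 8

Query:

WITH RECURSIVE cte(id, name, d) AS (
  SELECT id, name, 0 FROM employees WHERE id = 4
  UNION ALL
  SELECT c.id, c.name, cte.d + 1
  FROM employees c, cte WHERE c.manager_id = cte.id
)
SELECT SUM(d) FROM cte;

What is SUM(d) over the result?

26

Base: id=4 (Alice) at d 0.
Iteration 1: rows with manager_id in {4} -> Carol (id 5, d 1), Karl (id 6, d 1).
Iteration 2: rows with manager_id in {5,6} -> Frank (id 7, d 2).
Iteration 3: rows with manager_id in {7} -> Walt (id 8, d 3), Sara (id 9, d 3), Yara (id 11, d 3).
Iteration 4: rows with manager_id in {8,9,11} -> Tom (id 10, d 4), Liam (id 13, d 4).
Iteration 5: rows with manager_id in {10,13} -> Eve (id 12, d 5).
Iteration 6: no rows with manager_id in {12}; recursion stops.
SUM(d) = 0 + 1 + 1 + 2 + 3 + 3 + 3 + 4 + 4 + 5 = 26.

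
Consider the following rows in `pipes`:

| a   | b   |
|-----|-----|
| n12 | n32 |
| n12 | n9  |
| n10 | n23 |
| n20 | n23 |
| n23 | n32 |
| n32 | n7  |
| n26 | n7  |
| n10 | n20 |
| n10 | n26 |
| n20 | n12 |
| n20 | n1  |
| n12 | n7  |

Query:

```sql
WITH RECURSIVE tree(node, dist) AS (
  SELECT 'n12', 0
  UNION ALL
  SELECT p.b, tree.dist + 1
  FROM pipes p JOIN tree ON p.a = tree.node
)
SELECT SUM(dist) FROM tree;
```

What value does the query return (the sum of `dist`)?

5

Base: (n12, dist=0).
Iteration 1: edges from {n12} -> (n32, dist=1), (n7, dist=1), (n9, dist=1).
Iteration 2: edges from {n32,n7,n9} -> (n7, dist=2).
Iteration 3: no outgoing edges from {n7}; recursion stops.
SUM(dist) = 0 + 1 + 1 + 1 + 2 = 5.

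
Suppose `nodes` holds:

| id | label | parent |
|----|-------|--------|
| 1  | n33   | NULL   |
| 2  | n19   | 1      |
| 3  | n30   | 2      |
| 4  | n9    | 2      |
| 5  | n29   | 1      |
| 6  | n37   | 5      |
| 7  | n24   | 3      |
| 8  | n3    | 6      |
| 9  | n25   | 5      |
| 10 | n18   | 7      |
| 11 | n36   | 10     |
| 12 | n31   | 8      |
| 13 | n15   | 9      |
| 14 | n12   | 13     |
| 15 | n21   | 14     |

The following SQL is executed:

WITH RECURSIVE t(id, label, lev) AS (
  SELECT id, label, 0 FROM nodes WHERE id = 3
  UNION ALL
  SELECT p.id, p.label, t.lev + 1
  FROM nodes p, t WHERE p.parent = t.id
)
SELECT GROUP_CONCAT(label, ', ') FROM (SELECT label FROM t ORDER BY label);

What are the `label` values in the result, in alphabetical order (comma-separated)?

Base: id=3 (n30) at lev 0.
Iteration 1: rows with parent in {3} -> n24 (id 7, lev 1).
Iteration 2: rows with parent in {7} -> n18 (id 10, lev 2).
Iteration 3: rows with parent in {10} -> n36 (id 11, lev 3).
Iteration 4: no rows with parent in {11}; recursion stops.

n18, n24, n30, n36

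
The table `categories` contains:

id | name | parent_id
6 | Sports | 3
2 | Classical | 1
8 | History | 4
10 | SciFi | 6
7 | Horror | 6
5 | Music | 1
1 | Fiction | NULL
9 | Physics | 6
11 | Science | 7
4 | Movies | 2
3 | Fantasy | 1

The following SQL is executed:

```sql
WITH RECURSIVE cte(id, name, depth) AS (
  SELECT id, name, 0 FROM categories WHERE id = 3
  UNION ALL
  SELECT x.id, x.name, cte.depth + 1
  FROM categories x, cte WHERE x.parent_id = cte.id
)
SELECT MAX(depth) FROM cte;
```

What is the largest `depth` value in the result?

Base: id=3 (Fantasy) at depth 0.
Iteration 1: rows with parent_id in {3} -> Sports (id 6, depth 1).
Iteration 2: rows with parent_id in {6} -> Horror (id 7, depth 2), Physics (id 9, depth 2), SciFi (id 10, depth 2).
Iteration 3: rows with parent_id in {7,9,10} -> Science (id 11, depth 3).
Iteration 4: no rows with parent_id in {11}; recursion stops.
depth values: 0, 1, 2, 2, 2, 3; the maximum is 3.

3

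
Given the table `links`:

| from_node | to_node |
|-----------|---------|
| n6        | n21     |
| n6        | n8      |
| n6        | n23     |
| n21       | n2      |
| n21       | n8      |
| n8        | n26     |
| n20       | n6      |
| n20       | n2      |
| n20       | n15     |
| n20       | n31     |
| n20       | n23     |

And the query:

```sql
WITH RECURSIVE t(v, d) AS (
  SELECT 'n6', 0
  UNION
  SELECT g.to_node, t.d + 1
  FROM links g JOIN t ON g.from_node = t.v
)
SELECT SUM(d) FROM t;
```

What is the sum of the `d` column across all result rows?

12

Base: (n6, d=0).
Iteration 1: edges from {n6} -> (n21, d=1), (n23, d=1), (n8, d=1).
Iteration 2: edges from {n21,n23,n8} -> (n2, d=2), (n26, d=2), (n8, d=2).
Iteration 3: edges from {n2,n26,n8} -> (n26, d=3).
Iteration 4: no outgoing edges from {n26}; recursion stops.
SUM(d) = 0 + 1 + 1 + 1 + 2 + 2 + 2 + 3 = 12.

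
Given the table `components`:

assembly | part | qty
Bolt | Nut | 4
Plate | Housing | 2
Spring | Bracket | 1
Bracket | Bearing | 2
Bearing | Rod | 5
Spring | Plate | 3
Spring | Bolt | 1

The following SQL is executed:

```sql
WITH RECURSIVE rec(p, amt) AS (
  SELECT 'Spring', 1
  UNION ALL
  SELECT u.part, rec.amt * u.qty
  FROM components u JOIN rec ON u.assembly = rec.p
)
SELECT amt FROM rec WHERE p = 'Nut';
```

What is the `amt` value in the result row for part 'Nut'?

Base: (Spring, amt=1).
Iteration 1: components of {Spring} -> Bolt = 1*1 = 1, Bracket = 1*1 = 1, Plate = 1*3 = 3.
Iteration 2: components of {Bolt,Bracket,Plate} -> Bearing = 1*2 = 2, Housing = 3*2 = 6, Nut = 1*4 = 4.
Iteration 3: components of {Bearing,Housing,Nut} -> Rod = 2*5 = 10.
Iteration 4: no further components; recursion stops.

4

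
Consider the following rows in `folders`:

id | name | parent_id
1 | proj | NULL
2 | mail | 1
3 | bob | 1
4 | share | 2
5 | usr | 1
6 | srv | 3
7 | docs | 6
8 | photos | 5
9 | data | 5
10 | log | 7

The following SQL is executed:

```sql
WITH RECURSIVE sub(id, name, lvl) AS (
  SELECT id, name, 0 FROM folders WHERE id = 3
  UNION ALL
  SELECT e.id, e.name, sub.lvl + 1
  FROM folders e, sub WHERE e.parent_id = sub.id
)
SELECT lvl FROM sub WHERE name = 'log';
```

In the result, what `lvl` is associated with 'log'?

3

Base: id=3 (bob) at lvl 0.
Iteration 1: rows with parent_id in {3} -> srv (id 6, lvl 1).
Iteration 2: rows with parent_id in {6} -> docs (id 7, lvl 2).
Iteration 3: rows with parent_id in {7} -> log (id 10, lvl 3).
Iteration 4: no rows with parent_id in {10}; recursion stops.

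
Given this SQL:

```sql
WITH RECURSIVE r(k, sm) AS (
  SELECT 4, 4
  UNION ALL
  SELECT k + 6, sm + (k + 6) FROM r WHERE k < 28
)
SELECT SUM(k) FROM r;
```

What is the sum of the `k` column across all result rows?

Base: k=4, sm=4.
Iteration 1: 4 < 28 holds -> k = 4 + 6 = 10, sm = 4 + 10 = 14.
Iteration 2: 10 < 28 holds -> k = 10 + 6 = 16, sm = 14 + 16 = 30.
Iteration 3: 16 < 28 holds -> k = 16 + 6 = 22, sm = 30 + 22 = 52.
Iteration 4: 22 < 28 holds -> k = 22 + 6 = 28, sm = 52 + 28 = 80.
Iteration 5: 28 < 28 fails; recursion stops.
SUM(k) = 4 + 10 + 16 + 22 + 28 = 80.

80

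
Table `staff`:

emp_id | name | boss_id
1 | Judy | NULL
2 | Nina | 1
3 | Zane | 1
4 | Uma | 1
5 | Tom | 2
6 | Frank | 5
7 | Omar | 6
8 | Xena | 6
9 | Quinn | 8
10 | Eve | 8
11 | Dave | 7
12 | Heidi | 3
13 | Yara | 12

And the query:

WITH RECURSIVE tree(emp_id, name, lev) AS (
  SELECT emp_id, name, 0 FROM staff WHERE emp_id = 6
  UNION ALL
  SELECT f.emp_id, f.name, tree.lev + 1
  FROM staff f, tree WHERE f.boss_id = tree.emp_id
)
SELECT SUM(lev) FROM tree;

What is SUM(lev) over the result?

Base: emp_id=6 (Frank) at lev 0.
Iteration 1: rows with boss_id in {6} -> Omar (id 7, lev 1), Xena (id 8, lev 1).
Iteration 2: rows with boss_id in {7,8} -> Quinn (id 9, lev 2), Eve (id 10, lev 2), Dave (id 11, lev 2).
Iteration 3: no rows with boss_id in {9,10,11}; recursion stops.
SUM(lev) = 0 + 1 + 1 + 2 + 2 + 2 = 8.

8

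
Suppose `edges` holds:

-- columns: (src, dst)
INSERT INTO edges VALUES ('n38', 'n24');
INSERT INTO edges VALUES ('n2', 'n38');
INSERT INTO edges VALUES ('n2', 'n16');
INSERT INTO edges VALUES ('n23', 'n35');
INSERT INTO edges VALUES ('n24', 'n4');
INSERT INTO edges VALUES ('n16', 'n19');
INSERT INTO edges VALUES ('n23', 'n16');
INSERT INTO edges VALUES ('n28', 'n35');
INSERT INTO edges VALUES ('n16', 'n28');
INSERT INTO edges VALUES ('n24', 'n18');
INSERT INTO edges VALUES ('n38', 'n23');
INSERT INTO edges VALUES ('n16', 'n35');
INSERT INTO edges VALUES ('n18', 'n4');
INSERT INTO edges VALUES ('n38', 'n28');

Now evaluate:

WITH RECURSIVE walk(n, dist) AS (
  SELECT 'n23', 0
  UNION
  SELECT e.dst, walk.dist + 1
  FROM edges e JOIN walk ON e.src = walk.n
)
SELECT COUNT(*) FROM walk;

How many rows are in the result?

Base: (n23, dist=0).
Iteration 1: edges from {n23} -> (n16, dist=1), (n35, dist=1).
Iteration 2: edges from {n16,n35} -> (n19, dist=2), (n28, dist=2), (n35, dist=2).
Iteration 3: edges from {n19,n28,n35} -> (n35, dist=3).
Iteration 4: no outgoing edges from {n35}; recursion stops.
Total rows emitted: 7.

7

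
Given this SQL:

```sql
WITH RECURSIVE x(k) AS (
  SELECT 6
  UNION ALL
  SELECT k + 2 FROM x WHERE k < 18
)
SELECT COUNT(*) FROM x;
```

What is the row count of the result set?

7

Base: k=6.
Iteration 1: 6 < 18 holds -> k = 6 + 2 = 8.
Iteration 2: 8 < 18 holds -> k = 8 + 2 = 10.
Iteration 3: 10 < 18 holds -> k = 10 + 2 = 12.
Iteration 4: 12 < 18 holds -> k = 12 + 2 = 14.
Iteration 5: 14 < 18 holds -> k = 14 + 2 = 16.
Iteration 6: 16 < 18 holds -> k = 16 + 2 = 18.
Iteration 7: 18 < 18 fails; recursion stops.
Total rows emitted: 7.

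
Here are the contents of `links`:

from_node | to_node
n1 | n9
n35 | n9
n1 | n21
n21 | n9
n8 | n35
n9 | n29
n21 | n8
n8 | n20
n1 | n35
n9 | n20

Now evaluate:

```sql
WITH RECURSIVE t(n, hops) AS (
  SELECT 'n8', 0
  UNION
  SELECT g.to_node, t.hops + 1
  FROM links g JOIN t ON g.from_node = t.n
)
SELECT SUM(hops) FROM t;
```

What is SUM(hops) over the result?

10

Base: (n8, hops=0).
Iteration 1: edges from {n8} -> (n20, hops=1), (n35, hops=1).
Iteration 2: edges from {n20,n35} -> (n9, hops=2).
Iteration 3: edges from {n9} -> (n20, hops=3), (n29, hops=3).
Iteration 4: no outgoing edges from {n20,n29}; recursion stops.
SUM(hops) = 0 + 1 + 1 + 2 + 3 + 3 = 10.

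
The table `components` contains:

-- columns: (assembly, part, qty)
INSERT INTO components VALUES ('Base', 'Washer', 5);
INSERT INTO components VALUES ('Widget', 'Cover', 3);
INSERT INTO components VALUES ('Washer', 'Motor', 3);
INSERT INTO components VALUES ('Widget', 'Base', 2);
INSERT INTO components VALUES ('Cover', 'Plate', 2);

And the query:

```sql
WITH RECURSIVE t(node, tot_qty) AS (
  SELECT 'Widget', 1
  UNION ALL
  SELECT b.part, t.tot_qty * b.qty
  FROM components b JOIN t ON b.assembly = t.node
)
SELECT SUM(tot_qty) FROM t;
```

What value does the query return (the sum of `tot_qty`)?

Base: (Widget, tot_qty=1).
Iteration 1: components of {Widget} -> Base = 1*2 = 2, Cover = 1*3 = 3.
Iteration 2: components of {Base,Cover} -> Plate = 3*2 = 6, Washer = 2*5 = 10.
Iteration 3: components of {Plate,Washer} -> Motor = 10*3 = 30.
Iteration 4: no further components; recursion stops.
SUM(tot_qty) = 1 + 2 + 3 + 10 + 6 + 30 = 52.

52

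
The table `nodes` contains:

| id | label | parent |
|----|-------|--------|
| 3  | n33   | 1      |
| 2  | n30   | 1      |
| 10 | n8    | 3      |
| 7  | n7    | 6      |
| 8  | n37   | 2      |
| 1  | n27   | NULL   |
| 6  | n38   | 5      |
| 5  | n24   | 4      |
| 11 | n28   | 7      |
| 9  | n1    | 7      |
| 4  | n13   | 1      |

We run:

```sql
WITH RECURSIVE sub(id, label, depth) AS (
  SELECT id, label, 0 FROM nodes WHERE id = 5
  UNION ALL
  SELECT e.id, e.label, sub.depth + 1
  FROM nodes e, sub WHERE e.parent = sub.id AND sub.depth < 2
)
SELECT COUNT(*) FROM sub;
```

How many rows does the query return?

Base: id=5 (n24) at depth 0.
Iteration 1: rows with parent in {5} -> n38 (id 6, depth 1).
Iteration 2: rows with parent in {6} -> n7 (id 7, depth 2).
Iteration 3: depth < 2 fails for all current rows; recursion stops.
Total rows emitted: 3.

3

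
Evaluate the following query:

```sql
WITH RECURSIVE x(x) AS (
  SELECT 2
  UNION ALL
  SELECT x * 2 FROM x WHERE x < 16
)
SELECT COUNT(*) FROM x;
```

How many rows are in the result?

4

Base: x=2.
Iteration 1: 2 < 16 holds -> x = 2 * 2 = 4.
Iteration 2: 4 < 16 holds -> x = 4 * 2 = 8.
Iteration 3: 8 < 16 holds -> x = 8 * 2 = 16.
Iteration 4: 16 < 16 fails; recursion stops.
Total rows emitted: 4.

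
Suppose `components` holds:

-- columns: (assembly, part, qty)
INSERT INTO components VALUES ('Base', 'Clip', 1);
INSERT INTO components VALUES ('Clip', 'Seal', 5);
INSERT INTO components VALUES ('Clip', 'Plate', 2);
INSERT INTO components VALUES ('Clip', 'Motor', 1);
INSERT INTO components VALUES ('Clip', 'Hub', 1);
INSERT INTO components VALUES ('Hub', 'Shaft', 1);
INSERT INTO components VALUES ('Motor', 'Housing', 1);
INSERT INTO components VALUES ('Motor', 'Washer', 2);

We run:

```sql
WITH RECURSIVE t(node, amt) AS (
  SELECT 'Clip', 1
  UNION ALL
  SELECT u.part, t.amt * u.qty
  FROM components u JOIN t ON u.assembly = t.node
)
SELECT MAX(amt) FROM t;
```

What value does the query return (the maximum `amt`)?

5

Base: (Clip, amt=1).
Iteration 1: components of {Clip} -> Hub = 1*1 = 1, Motor = 1*1 = 1, Plate = 1*2 = 2, Seal = 1*5 = 5.
Iteration 2: components of {Hub,Motor,Plate,Seal} -> Housing = 1*1 = 1, Shaft = 1*1 = 1, Washer = 1*2 = 2.
Iteration 3: no further components; recursion stops.
amt values: 1, 5, 2, 1, 1, 1, 2, 1; the maximum is 5.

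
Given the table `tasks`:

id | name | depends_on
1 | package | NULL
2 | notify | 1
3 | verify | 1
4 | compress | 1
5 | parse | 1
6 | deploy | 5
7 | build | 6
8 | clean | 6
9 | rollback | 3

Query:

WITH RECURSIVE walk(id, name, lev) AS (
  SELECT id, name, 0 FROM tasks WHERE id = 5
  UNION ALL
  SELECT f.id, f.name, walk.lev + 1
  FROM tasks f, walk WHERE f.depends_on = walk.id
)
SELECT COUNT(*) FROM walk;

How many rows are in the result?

Base: id=5 (parse) at lev 0.
Iteration 1: rows with depends_on in {5} -> deploy (id 6, lev 1).
Iteration 2: rows with depends_on in {6} -> build (id 7, lev 2), clean (id 8, lev 2).
Iteration 3: no rows with depends_on in {7,8}; recursion stops.
Total rows emitted: 4.

4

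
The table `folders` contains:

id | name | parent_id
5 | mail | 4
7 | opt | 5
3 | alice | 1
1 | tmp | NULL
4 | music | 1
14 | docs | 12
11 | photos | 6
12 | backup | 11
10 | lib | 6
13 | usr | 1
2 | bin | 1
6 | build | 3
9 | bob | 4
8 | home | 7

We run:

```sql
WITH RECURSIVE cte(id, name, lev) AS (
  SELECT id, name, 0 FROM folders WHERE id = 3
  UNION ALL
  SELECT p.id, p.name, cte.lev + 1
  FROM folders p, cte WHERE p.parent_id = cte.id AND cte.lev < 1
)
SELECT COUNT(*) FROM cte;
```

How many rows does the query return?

Base: id=3 (alice) at lev 0.
Iteration 1: rows with parent_id in {3} -> build (id 6, lev 1).
Iteration 2: lev < 1 fails for all current rows; recursion stops.
Total rows emitted: 2.

2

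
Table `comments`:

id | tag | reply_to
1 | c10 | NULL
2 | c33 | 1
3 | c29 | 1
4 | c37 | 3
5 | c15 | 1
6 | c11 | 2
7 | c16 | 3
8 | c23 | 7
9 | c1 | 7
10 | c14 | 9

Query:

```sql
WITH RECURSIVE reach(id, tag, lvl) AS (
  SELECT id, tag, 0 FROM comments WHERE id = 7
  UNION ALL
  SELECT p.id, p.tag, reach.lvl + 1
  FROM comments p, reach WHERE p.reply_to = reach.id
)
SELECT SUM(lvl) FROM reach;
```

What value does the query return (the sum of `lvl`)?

Base: id=7 (c16) at lvl 0.
Iteration 1: rows with reply_to in {7} -> c23 (id 8, lvl 1), c1 (id 9, lvl 1).
Iteration 2: rows with reply_to in {8,9} -> c14 (id 10, lvl 2).
Iteration 3: no rows with reply_to in {10}; recursion stops.
SUM(lvl) = 0 + 1 + 1 + 2 = 4.

4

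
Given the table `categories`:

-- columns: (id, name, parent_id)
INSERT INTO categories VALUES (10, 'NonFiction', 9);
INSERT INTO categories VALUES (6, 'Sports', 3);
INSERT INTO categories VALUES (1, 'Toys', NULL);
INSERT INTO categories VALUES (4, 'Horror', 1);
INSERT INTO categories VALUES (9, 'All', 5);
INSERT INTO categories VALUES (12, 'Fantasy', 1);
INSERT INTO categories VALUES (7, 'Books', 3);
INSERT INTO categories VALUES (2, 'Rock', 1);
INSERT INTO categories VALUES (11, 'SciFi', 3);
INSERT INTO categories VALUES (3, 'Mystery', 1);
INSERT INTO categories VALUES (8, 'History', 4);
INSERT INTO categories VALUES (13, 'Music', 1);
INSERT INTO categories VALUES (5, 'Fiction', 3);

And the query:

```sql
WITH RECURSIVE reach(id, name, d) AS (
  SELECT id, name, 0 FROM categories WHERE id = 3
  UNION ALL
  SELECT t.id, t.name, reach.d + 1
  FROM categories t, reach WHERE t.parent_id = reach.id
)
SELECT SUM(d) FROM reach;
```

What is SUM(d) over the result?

Base: id=3 (Mystery) at d 0.
Iteration 1: rows with parent_id in {3} -> Fiction (id 5, d 1), Sports (id 6, d 1), Books (id 7, d 1), SciFi (id 11, d 1).
Iteration 2: rows with parent_id in {5,6,7,11} -> All (id 9, d 2).
Iteration 3: rows with parent_id in {9} -> NonFiction (id 10, d 3).
Iteration 4: no rows with parent_id in {10}; recursion stops.
SUM(d) = 0 + 1 + 1 + 1 + 1 + 2 + 3 = 9.

9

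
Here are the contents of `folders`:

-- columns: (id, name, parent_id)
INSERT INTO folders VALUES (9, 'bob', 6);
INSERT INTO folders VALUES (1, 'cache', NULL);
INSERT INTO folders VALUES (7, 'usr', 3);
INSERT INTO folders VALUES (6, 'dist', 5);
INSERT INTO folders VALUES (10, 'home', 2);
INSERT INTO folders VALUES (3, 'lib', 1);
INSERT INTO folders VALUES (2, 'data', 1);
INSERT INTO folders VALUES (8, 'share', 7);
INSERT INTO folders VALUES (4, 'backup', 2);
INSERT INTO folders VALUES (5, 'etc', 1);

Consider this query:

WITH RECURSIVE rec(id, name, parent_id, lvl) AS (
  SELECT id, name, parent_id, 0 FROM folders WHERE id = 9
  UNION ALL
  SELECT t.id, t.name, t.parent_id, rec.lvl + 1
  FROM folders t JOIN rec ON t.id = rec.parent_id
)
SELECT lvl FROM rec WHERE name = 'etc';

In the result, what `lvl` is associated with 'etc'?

Base: id=9 (bob), parent_id=6, lvl 0.
Iteration 1: join on id=6 -> dist (id 6, parent_id=5, lvl 1).
Iteration 2: join on id=5 -> etc (id 5, parent_id=1, lvl 2).
Iteration 3: join on id=1 -> cache (id 1, parent_id=NULL, lvl 3).
Iteration 4: parent_id is NULL; no match; recursion stops.

2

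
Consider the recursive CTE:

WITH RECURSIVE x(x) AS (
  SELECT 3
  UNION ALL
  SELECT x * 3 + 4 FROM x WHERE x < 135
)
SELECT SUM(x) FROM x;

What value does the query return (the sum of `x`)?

595

Base: x=3.
Iteration 1: 3 < 135 holds -> x = 3 * 3 + 4 = 13.
Iteration 2: 13 < 135 holds -> x = 13 * 3 + 4 = 43.
Iteration 3: 43 < 135 holds -> x = 43 * 3 + 4 = 133.
Iteration 4: 133 < 135 holds -> x = 133 * 3 + 4 = 403.
Iteration 5: 403 < 135 fails; recursion stops.
SUM(x) = 3 + 13 + 43 + 133 + 403 = 595.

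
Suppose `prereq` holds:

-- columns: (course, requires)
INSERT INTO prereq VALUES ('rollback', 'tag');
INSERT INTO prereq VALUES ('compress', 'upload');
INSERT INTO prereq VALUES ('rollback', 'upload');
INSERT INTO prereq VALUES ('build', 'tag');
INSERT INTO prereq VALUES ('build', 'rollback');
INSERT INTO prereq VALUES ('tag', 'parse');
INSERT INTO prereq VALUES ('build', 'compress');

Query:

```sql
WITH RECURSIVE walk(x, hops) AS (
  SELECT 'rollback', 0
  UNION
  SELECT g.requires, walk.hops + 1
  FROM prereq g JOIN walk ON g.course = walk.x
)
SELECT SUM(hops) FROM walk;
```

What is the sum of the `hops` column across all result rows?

Base: (rollback, hops=0).
Iteration 1: edges from {rollback} -> (tag, hops=1), (upload, hops=1).
Iteration 2: edges from {tag,upload} -> (parse, hops=2).
Iteration 3: no outgoing edges from {parse}; recursion stops.
SUM(hops) = 0 + 1 + 1 + 2 = 4.

4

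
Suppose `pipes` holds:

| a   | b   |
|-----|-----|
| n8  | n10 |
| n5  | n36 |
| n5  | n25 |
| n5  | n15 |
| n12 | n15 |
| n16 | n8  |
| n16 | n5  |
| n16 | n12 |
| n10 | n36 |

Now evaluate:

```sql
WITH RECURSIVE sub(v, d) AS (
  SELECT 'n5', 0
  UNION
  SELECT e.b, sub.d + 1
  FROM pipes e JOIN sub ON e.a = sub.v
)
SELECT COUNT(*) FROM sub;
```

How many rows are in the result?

4

Base: (n5, d=0).
Iteration 1: edges from {n5} -> (n15, d=1), (n25, d=1), (n36, d=1).
Iteration 2: no outgoing edges from {n15,n25,n36}; recursion stops.
Total rows emitted: 4.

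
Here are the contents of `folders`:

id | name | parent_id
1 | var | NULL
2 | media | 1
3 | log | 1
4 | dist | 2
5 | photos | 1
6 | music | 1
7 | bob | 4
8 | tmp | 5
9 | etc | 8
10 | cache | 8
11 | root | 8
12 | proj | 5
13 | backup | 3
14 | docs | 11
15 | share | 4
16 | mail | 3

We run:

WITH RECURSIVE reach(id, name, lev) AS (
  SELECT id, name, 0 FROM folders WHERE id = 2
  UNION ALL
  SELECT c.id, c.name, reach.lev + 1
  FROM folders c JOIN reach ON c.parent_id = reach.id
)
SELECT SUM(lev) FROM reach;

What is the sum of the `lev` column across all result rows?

Base: id=2 (media) at lev 0.
Iteration 1: rows with parent_id in {2} -> dist (id 4, lev 1).
Iteration 2: rows with parent_id in {4} -> bob (id 7, lev 2), share (id 15, lev 2).
Iteration 3: no rows with parent_id in {7,15}; recursion stops.
SUM(lev) = 0 + 1 + 2 + 2 = 5.

5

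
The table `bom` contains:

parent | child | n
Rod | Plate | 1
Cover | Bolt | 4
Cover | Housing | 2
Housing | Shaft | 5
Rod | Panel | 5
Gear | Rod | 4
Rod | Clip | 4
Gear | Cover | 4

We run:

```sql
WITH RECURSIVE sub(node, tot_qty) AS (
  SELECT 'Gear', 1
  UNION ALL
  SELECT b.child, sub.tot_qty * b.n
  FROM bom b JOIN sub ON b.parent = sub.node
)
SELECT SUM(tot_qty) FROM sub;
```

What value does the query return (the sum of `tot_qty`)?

113

Base: (Gear, tot_qty=1).
Iteration 1: components of {Gear} -> Cover = 1*4 = 4, Rod = 1*4 = 4.
Iteration 2: components of {Cover,Rod} -> Bolt = 4*4 = 16, Clip = 4*4 = 16, Housing = 4*2 = 8, Panel = 4*5 = 20, Plate = 4*1 = 4.
Iteration 3: components of {Bolt,Clip,Housing,Panel,Plate} -> Shaft = 8*5 = 40.
Iteration 4: no further components; recursion stops.
SUM(tot_qty) = 1 + 4 + 4 + 20 + 4 + 16 + 8 + 16 + 40 = 113.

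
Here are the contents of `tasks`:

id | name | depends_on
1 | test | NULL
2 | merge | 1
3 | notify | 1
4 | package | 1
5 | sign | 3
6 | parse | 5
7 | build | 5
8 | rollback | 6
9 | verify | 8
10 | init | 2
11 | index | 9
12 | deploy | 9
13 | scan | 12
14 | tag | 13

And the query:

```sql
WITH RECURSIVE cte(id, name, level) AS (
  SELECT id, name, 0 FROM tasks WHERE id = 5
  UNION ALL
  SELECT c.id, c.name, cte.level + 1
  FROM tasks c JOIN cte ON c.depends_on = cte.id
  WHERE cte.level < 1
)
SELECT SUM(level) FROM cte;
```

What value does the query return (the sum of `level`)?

Base: id=5 (sign) at level 0.
Iteration 1: rows with depends_on in {5} -> parse (id 6, level 1), build (id 7, level 1).
Iteration 2: level < 1 fails for all current rows; recursion stops.
SUM(level) = 0 + 1 + 1 = 2.

2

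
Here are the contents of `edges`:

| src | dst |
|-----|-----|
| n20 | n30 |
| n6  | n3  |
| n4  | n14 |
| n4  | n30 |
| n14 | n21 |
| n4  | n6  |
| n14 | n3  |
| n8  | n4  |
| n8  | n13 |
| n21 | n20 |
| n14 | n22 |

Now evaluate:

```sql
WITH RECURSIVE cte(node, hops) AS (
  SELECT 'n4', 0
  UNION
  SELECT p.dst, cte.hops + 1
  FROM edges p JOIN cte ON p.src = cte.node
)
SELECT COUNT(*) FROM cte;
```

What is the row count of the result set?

9

Base: (n4, hops=0).
Iteration 1: edges from {n4} -> (n14, hops=1), (n30, hops=1), (n6, hops=1).
Iteration 2: edges from {n14,n30,n6} -> (n21, hops=2), (n22, hops=2), (n3, hops=2). [UNION drops 1 duplicate row(s)]
Iteration 3: edges from {n21,n22,n3} -> (n20, hops=3).
Iteration 4: edges from {n20} -> (n30, hops=4).
Iteration 5: no outgoing edges from {n30}; recursion stops.
Total rows emitted: 9.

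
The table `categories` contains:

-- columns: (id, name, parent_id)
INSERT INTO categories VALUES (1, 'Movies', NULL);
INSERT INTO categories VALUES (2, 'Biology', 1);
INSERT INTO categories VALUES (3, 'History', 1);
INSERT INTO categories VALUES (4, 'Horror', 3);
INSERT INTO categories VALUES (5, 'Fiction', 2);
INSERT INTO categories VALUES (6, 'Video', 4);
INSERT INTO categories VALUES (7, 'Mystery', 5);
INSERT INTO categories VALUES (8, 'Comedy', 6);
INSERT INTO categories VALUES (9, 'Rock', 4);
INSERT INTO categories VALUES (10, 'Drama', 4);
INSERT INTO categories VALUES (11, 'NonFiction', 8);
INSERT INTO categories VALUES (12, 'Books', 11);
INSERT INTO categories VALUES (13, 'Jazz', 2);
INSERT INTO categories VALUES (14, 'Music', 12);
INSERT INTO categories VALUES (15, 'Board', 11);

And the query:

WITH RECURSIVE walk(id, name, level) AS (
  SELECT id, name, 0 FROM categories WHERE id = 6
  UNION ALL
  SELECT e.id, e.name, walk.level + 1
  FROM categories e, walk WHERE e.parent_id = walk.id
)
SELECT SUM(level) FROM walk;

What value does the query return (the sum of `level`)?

13

Base: id=6 (Video) at level 0.
Iteration 1: rows with parent_id in {6} -> Comedy (id 8, level 1).
Iteration 2: rows with parent_id in {8} -> NonFiction (id 11, level 2).
Iteration 3: rows with parent_id in {11} -> Books (id 12, level 3), Board (id 15, level 3).
Iteration 4: rows with parent_id in {12,15} -> Music (id 14, level 4).
Iteration 5: no rows with parent_id in {14}; recursion stops.
SUM(level) = 0 + 1 + 2 + 3 + 3 + 4 = 13.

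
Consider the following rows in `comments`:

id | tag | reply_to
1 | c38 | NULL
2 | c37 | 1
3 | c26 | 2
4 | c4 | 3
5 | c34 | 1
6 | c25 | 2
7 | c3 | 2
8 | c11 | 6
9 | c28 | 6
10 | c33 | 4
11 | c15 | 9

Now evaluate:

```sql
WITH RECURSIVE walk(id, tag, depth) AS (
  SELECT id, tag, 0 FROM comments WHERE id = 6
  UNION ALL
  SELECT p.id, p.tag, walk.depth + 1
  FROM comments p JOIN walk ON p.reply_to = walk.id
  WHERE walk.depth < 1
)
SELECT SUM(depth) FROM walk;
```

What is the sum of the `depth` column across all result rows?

2

Base: id=6 (c25) at depth 0.
Iteration 1: rows with reply_to in {6} -> c11 (id 8, depth 1), c28 (id 9, depth 1).
Iteration 2: depth < 1 fails for all current rows; recursion stops.
SUM(depth) = 0 + 1 + 1 = 2.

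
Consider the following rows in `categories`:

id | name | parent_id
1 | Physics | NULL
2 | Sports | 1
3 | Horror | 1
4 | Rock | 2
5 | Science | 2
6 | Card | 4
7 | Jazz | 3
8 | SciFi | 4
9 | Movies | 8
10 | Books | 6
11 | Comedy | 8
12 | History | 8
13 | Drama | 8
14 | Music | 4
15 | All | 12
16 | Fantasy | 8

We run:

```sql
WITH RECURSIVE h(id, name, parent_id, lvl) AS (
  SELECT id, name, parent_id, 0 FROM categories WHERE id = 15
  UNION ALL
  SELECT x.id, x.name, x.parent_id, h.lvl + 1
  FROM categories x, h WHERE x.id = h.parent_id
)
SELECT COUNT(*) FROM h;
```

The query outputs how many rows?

6

Base: id=15 (All), parent_id=12, lvl 0.
Iteration 1: join on id=12 -> History (id 12, parent_id=8, lvl 1).
Iteration 2: join on id=8 -> SciFi (id 8, parent_id=4, lvl 2).
Iteration 3: join on id=4 -> Rock (id 4, parent_id=2, lvl 3).
Iteration 4: join on id=2 -> Sports (id 2, parent_id=1, lvl 4).
Iteration 5: join on id=1 -> Physics (id 1, parent_id=NULL, lvl 5).
Iteration 6: parent_id is NULL; no match; recursion stops.
Total rows emitted: 6.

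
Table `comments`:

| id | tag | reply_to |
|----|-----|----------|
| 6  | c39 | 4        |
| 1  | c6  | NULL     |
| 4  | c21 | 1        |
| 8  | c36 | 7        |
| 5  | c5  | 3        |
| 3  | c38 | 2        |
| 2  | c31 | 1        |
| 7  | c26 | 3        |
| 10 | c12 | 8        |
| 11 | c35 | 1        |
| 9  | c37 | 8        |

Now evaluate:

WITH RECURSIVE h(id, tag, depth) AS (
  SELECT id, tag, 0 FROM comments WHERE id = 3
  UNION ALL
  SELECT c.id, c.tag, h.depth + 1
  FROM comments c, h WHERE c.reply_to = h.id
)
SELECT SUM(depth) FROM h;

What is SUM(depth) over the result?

Base: id=3 (c38) at depth 0.
Iteration 1: rows with reply_to in {3} -> c5 (id 5, depth 1), c26 (id 7, depth 1).
Iteration 2: rows with reply_to in {5,7} -> c36 (id 8, depth 2).
Iteration 3: rows with reply_to in {8} -> c37 (id 9, depth 3), c12 (id 10, depth 3).
Iteration 4: no rows with reply_to in {9,10}; recursion stops.
SUM(depth) = 0 + 1 + 1 + 2 + 3 + 3 = 10.

10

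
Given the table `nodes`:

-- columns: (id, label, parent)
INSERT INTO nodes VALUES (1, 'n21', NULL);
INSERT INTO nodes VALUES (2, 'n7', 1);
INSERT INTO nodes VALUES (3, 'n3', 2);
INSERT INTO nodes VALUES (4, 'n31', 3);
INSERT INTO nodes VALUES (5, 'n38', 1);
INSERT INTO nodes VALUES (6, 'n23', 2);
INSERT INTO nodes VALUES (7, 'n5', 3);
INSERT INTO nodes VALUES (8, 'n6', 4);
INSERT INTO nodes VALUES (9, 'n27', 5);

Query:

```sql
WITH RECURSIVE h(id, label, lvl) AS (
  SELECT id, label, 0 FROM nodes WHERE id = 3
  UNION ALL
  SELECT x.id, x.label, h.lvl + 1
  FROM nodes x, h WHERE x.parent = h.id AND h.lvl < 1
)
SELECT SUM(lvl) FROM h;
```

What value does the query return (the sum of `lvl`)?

Base: id=3 (n3) at lvl 0.
Iteration 1: rows with parent in {3} -> n31 (id 4, lvl 1), n5 (id 7, lvl 1).
Iteration 2: lvl < 1 fails for all current rows; recursion stops.
SUM(lvl) = 0 + 1 + 1 = 2.

2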